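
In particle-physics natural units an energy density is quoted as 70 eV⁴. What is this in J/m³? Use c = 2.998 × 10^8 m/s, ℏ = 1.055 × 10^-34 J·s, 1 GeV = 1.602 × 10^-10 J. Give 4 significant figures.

1.457 × 10^3 J/m³

[E]/[L]³ = [E]⁴/(ℏc)³; restore (ℏc)⁻³.
1 GeV⁴ → 1/(ℏc)³ × (1 GeV in J)⁴ = 2.082 × 10^37 J/m³.
Convert the energy scale: 70 eV⁴ = 7.00 × 10^-35 GeV⁴.
Result: 7.00 × 10^-35 × 2.082 × 10^37 = 1.457 × 10^3 J/m³.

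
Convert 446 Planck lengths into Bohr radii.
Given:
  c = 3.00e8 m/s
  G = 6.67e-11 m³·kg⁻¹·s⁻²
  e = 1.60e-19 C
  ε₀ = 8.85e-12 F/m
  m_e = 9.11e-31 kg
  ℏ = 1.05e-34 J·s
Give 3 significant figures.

1.37e-22

Planck length: ℓ_P = √(ℏG/c³) = 1.61e-35 m
Bohr radius: a₀ = 4πε₀ℏ²/(m_e e²) = 5.26e-11 m
446 × 1.61e-35 / 5.26e-11 = 1.37e-22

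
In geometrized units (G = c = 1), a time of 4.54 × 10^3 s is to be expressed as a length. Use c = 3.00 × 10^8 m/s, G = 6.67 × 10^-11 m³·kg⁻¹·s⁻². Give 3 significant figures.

1.36 × 10^12 m

Time → length via c.
4.54 × 10^3 s × (c) = 1.36 × 10^12 m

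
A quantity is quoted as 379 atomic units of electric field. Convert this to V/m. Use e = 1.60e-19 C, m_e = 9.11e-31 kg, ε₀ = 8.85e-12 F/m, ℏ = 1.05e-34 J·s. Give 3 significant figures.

One atomic unit of electric field: E_au = E_h/(e a₀) = m_e²e⁵/((4πε₀)³ℏ⁴) = 5.20e11 V/m.
379 × 5.20e11 V/m = 1.97e14 V/m

1.97e14 V/m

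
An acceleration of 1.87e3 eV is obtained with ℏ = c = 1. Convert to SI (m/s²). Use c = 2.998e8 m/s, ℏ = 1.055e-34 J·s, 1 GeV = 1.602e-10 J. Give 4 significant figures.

8.513e26 m/s²

Acceleration is [L]/[T]² = c·[E]/ℏ.
1 GeV → c/ℏ × (1 GeV in J) = 4.552e32 m/s².
Convert the energy scale: 1.87e3 eV = 1.87e-6 GeV.
Result: 1.87e-6 × 4.552e32 = 8.513e26 m/s².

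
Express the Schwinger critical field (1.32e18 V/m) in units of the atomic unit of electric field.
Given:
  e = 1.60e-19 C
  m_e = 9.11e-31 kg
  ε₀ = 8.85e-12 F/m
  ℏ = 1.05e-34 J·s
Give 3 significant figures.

2.54e6

atomic unit of electric field: E_au = E_h/(e a₀) = m_e²e⁵/((4πε₀)³ℏ⁴) = 5.20e11 V/m.
1.32e18 / 5.20e11 = 2.54e6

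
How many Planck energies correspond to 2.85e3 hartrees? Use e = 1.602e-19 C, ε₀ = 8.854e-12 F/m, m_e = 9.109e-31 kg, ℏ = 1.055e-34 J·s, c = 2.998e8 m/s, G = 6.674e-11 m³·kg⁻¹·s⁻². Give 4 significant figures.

hartree: E_h = m_e e⁴/(4πε₀ℏ)² = 4.354e-18 J
Planck energy: E_P = √(ℏc⁵/G) = 1.957e9 J
2.85e3 × 4.354e-18 / 1.957e9 = 6.342e-24

6.342e-24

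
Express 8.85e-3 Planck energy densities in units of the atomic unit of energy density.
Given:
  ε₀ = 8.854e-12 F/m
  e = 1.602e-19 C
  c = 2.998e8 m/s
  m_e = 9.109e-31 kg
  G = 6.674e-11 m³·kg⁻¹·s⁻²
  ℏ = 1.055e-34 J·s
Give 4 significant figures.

Planck energy density: u_P = c⁷/(ℏG²) = 4.632e113 J/m³
atomic unit of energy density: u_au = E_h/a₀³ = m_e⁴e¹⁰/((4πε₀)⁵ℏ⁸) = 2.929e13 J/m³
8.85e-3 × 4.632e113 / 2.929e13 = 1.400e98

1.400e98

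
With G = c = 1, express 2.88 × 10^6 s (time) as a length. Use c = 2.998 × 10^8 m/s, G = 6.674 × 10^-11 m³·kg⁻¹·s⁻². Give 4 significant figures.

Time → length via c.
2.88 × 10^6 s × (c) = 8.634 × 10^14 m

8.634 × 10^14 m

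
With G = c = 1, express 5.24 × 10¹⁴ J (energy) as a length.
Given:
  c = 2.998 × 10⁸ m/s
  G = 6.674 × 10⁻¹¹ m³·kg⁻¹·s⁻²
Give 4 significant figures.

Energy → length via G/c⁴.
5.24 × 10¹⁴ J × (G/c⁴) = 4.329 × 10⁻³⁰ m

4.329 × 10⁻³⁰ m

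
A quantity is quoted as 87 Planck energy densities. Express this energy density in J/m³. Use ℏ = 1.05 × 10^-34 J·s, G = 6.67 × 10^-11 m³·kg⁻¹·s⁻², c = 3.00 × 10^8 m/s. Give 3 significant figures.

4.07 × 10^115 J/m³

One Planck energy density: u_P = c⁷/(ℏG²) = 4.68 × 10^113 J/m³.
87 × 4.68 × 10^113 J/m³ = 4.07 × 10^115 J/m³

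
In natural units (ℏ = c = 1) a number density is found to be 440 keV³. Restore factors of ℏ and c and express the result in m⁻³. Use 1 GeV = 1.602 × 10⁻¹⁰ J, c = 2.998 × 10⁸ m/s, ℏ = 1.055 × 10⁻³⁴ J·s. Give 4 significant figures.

Number density is [L]⁻³ = [E]³/(ℏc)³.
1 GeV³ → 1/(ℏc)³ × (1 GeV in J)³ = 1.299 × 10⁴⁷ m⁻³.
Convert the energy scale: 440 keV³ = 4.40 × 10⁻¹⁶ GeV³.
Result: 4.40 × 10⁻¹⁶ × 1.299 × 10⁴⁷ = 5.717 × 10³¹ m⁻³.

5.717 × 10³¹ m⁻³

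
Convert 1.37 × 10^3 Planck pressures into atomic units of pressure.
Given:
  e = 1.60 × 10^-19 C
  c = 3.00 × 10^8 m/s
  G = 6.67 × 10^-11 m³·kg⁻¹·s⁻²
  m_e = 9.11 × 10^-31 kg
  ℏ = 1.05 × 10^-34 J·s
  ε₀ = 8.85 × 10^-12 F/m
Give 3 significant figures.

2.13 × 10^103

Planck pressure: p_P = c⁷/(ℏG²) = 4.68 × 10^113 Pa
atomic unit of pressure: P_au = E_h/a₀³ = m_e⁴e¹⁰/((4πε₀)⁵ℏ⁸) = 3.01 × 10^13 Pa
1.37 × 10^3 × 4.68 × 10^113 / 3.01 × 10^13 = 2.13 × 10^103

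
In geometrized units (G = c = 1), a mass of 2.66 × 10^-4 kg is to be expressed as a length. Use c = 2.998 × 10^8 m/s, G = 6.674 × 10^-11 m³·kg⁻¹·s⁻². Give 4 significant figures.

1.975 × 10^-31 m

In G = c = 1 units mass has dimensions of length; the conversion factor is G/c².
2.66 × 10^-4 kg × (G/c²) = 1.975 × 10^-31 m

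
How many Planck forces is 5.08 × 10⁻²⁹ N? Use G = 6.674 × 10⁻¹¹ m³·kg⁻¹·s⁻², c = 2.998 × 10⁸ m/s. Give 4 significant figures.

4.197 × 10⁻⁷³

Planck force: F_P = c⁴/G = 1.210 × 10⁴⁴ N.
5.08 × 10⁻²⁹ / 1.210 × 10⁴⁴ = 4.197 × 10⁻⁷³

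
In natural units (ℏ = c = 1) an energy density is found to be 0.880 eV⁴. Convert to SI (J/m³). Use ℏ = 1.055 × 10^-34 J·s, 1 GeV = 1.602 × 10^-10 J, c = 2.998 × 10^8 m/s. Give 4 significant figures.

[E]/[L]³ = [E]⁴/(ℏc)³; restore (ℏc)⁻³.
1 GeV⁴ → 1/(ℏc)³ × (1 GeV in J)⁴ = 2.082 × 10^37 J/m³.
Convert the energy scale: 0.880 eV⁴ = 8.80 × 10^-37 GeV⁴.
Result: 8.80 × 10^-37 × 2.082 × 10^37 = 18.32 J/m³.

18.32 J/m³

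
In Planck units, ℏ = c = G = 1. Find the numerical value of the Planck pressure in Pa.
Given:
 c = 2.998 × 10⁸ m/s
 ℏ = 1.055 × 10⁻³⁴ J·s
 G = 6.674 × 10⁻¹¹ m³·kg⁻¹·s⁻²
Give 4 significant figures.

4.632 × 10¹¹³ Pa

From ℏ = c = G = 1 the pressure scale is p_P = c⁷/(ℏG²).
  = 2.177 × 10⁵⁹ / 4.699 × 10⁻⁵⁵
  = 4.632 × 10¹¹³ Pa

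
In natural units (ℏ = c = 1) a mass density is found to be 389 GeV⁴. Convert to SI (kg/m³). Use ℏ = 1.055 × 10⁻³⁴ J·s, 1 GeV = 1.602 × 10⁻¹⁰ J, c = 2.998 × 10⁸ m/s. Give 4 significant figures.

9.009 × 10²² kg/m³

Mass density is [E]/(c²[L]³) = [E]⁴/(ℏ³c⁵).
1 GeV⁴ → 1/(ℏ³c⁵) × (1 GeV in J)⁴ = 2.316 × 10²⁰ kg/m³.
Result: 389 × 2.316 × 10²⁰ = 9.009 × 10²² kg/m³.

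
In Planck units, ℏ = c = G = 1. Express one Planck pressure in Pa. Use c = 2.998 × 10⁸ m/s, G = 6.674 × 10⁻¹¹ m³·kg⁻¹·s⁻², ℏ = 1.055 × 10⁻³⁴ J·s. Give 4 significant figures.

The unique combination of the constants set to 1 with dimensions of pressure is p_P = c⁷/(ℏG²).
  = 2.177 × 10⁵⁹ / 4.699 × 10⁻⁵⁵
  = 4.632 × 10¹¹³ Pa

4.632 × 10¹¹³ Pa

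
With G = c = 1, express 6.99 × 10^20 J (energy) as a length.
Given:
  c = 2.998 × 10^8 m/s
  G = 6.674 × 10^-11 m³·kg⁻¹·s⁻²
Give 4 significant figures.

5.775 × 10^-24 m

Energy → length via G/c⁴.
6.99 × 10^20 J × (G/c⁴) = 5.775 × 10^-24 m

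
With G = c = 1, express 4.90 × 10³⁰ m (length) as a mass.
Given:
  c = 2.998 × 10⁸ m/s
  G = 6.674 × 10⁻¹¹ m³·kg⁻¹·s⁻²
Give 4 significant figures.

6.599 × 10⁵⁷ kg

Length → mass via c²/G.
4.90 × 10³⁰ m × (c²/G) = 6.599 × 10⁵⁷ kg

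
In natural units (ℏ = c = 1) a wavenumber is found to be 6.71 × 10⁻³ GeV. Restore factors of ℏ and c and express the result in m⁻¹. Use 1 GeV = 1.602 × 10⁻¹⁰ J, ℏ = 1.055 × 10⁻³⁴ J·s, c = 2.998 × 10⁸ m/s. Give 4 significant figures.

Inverse length is [E]/(ℏc).
1 GeV → 1/(ℏc) × (1 GeV in J) = 5.065 × 10¹⁵ m⁻¹.
Result: 6.71 × 10⁻³ × 5.065 × 10¹⁵ = 3.399 × 10¹³ m⁻¹.

3.399 × 10¹³ m⁻¹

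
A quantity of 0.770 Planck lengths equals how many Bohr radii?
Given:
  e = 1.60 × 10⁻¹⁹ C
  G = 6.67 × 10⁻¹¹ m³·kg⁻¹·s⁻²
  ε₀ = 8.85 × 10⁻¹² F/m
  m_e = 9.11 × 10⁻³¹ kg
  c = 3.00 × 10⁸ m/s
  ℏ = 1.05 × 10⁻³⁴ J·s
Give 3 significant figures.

2.36 × 10⁻²⁵

Planck length: ℓ_P = √(ℏG/c³) = 1.61 × 10⁻³⁵ m
Bohr radius: a₀ = 4πε₀ℏ²/(m_e e²) = 5.26 × 10⁻¹¹ m
0.770 × 1.61 × 10⁻³⁵ / 5.26 × 10⁻¹¹ = 2.36 × 10⁻²⁵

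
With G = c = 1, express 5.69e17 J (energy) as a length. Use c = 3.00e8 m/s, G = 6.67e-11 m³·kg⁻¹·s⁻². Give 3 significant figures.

Energy → length via G/c⁴.
5.69e17 J × (G/c⁴) = 4.69e-27 m

4.69e-27 m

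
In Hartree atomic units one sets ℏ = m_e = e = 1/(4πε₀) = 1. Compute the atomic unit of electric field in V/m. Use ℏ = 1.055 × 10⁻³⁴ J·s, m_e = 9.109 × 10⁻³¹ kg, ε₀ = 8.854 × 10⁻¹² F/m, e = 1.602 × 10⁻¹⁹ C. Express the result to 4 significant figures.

E_au = E_h/(e a₀) = m_e²e⁵/((4πε₀)³ℏ⁴)
E_h = 4.354 × 10⁻¹⁸ J
a₀ = 5.297 × 10⁻¹¹ m
E_h/(e·a₀) = 5.131 × 10¹¹ V/m

5.131 × 10¹¹ V/m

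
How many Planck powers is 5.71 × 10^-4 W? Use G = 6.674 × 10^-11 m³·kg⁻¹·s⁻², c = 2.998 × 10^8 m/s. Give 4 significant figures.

1.573 × 10^-56

Planck power: P_P = c⁵/G = 3.629 × 10^52 W.
5.71 × 10^-4 / 3.629 × 10^52 = 1.573 × 10^-56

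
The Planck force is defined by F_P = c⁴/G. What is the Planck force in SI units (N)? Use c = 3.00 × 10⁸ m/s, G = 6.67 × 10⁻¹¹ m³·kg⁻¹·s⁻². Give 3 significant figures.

1.21 × 10⁴⁴ N

F_P = c⁴/G
  = 8.10 × 10³³ / 6.67 × 10⁻¹¹
  = 1.21 × 10⁴⁴ N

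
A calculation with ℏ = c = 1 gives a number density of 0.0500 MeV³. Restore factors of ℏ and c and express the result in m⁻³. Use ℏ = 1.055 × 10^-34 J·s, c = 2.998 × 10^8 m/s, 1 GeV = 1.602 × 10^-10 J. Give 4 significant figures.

Number density is [L]⁻³ = [E]³/(ℏc)³.
1 GeV³ → 1/(ℏc)³ × (1 GeV in J)³ = 1.299 × 10^47 m⁻³.
Convert the energy scale: 0.0500 MeV³ = 5.00 × 10^-11 GeV³.
Result: 5.00 × 10^-11 × 1.299 × 10^47 = 6.497 × 10^36 m⁻³.

6.497 × 10^36 m⁻³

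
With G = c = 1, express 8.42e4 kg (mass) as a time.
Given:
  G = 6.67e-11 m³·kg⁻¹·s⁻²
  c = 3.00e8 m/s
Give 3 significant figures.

2.08e-31 s

Mass → time via G/c³.
8.42e4 kg × (G/c³) = 2.08e-31 s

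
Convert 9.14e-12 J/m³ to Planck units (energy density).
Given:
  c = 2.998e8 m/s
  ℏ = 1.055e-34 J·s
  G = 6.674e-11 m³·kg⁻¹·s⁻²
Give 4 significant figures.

1.973e-125

Planck energy density: u_P = c⁷/(ℏG²) = 4.632e113 J/m³.
9.14e-12 / 4.632e113 = 1.973e-125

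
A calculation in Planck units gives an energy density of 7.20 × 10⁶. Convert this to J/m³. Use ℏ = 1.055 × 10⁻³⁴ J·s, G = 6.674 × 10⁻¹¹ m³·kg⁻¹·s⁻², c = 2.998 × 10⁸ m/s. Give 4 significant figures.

3.335 × 10¹²⁰ J/m³

One Planck energy density: u_P = c⁷/(ℏG²) = 4.632 × 10¹¹³ J/m³.
7.20 × 10⁶ × 4.632 × 10¹¹³ J/m³ = 3.335 × 10¹²⁰ J/m³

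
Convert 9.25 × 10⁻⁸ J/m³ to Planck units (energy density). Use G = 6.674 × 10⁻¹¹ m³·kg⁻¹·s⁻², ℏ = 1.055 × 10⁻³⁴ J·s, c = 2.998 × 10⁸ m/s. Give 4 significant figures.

Planck energy density: u_P = c⁷/(ℏG²) = 4.632 × 10¹¹³ J/m³.
9.25 × 10⁻⁸ / 4.632 × 10¹¹³ = 1.997 × 10⁻¹²¹

1.997 × 10⁻¹²¹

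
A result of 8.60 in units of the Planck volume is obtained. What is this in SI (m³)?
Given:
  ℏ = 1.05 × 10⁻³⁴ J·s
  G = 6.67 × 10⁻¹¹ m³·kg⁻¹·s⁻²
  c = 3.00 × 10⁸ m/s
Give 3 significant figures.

3.59 × 10⁻¹⁰⁴ m³

One Planck volume: V_P = (ℏG/c³)^(3/2) = 4.18 × 10⁻¹⁰⁵ m³.
8.60 × 4.18 × 10⁻¹⁰⁵ m³ = 3.59 × 10⁻¹⁰⁴ m³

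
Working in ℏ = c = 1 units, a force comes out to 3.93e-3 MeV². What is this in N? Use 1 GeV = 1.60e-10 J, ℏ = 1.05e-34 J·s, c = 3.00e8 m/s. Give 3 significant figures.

Force is [E]/[L] = [E]²/(ℏc); restore (ℏc)⁻¹.
1 GeV² → 1/(ℏc) × (1 GeV in J)² = 8.13e5 N.
Convert the energy scale: 3.93e-3 MeV² = 3.93e-9 GeV².
Result: 3.93e-9 × 8.13e5 = 3.19e-3 N.

3.19e-3 N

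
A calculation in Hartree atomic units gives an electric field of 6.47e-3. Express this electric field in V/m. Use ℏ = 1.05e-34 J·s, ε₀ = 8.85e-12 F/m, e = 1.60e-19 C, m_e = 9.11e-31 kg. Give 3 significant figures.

3.37e9 V/m

One atomic unit of electric field: E_au = E_h/(e a₀) = m_e²e⁵/((4πε₀)³ℏ⁴) = 5.20e11 V/m.
6.47e-3 × 5.20e11 V/m = 3.37e9 V/m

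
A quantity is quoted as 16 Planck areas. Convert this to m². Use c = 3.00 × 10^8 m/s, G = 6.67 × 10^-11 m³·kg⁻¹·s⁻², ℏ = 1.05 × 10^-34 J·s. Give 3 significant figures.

4.15 × 10^-69 m²

One Planck area: A_P = ℏG/c³ = 2.59 × 10^-70 m².
16 × 2.59 × 10^-70 m² = 4.15 × 10^-69 m²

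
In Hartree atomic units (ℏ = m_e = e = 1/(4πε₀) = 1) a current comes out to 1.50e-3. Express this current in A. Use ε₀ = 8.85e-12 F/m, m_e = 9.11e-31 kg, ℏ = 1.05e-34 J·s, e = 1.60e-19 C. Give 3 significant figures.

One atomic unit of electric current: I_au = e E_h/ℏ = m_e e⁵/((4πε₀)²ℏ³) = 6.67e-3 A.
1.50e-3 × 6.67e-3 A = 1.00e-5 A

1.00e-5 A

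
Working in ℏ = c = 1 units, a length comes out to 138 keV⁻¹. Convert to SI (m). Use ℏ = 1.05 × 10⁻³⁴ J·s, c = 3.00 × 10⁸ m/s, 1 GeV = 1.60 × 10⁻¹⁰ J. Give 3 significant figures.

2.72 × 10⁻⁸ m

A length is [E]⁻¹ in ℏ=c=1; restore one factor of ℏc.
1 GeV⁻¹ → ℏc × (1 GeV in J)⁻¹ = 1.97 × 10⁻¹⁶ m.
Convert the energy scale: 138 keV⁻¹ = 1.38 × 10⁸ GeV⁻¹.
Result: 1.38 × 10⁸ × 1.97 × 10⁻¹⁶ = 2.72 × 10⁻⁸ m.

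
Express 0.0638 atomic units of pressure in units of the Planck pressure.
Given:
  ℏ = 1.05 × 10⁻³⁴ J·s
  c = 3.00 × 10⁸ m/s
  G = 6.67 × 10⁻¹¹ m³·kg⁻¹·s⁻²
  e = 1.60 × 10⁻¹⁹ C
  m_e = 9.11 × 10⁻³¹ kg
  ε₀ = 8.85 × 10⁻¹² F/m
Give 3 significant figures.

4.11 × 10⁻¹⁰²

atomic unit of pressure: P_au = E_h/a₀³ = m_e⁴e¹⁰/((4πε₀)⁵ℏ⁸) = 3.01 × 10¹³ Pa
Planck pressure: p_P = c⁷/(ℏG²) = 4.68 × 10¹¹³ Pa
0.0638 × 3.01 × 10¹³ / 4.68 × 10¹¹³ = 4.11 × 10⁻¹⁰²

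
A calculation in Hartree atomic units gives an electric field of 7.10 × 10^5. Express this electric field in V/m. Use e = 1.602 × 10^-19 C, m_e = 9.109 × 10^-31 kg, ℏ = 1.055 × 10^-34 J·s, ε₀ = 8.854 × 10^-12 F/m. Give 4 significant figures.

3.643 × 10^17 V/m

One atomic unit of electric field: E_au = E_h/(e a₀) = m_e²e⁵/((4πε₀)³ℏ⁴) = 5.131 × 10^11 V/m.
7.10 × 10^5 × 5.131 × 10^11 V/m = 3.643 × 10^17 V/m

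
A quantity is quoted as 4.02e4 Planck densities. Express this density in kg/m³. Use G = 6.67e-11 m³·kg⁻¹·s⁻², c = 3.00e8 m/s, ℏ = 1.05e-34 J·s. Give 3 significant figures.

2.09e101 kg/m³

One Planck density: ρ_P = c⁵/(ℏG²) = 5.20e96 kg/m³.
4.02e4 × 5.20e96 kg/m³ = 2.09e101 kg/m³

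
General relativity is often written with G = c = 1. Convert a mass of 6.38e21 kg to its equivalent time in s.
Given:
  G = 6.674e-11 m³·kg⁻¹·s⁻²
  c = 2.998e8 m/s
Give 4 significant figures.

1.580e-14 s

Mass → time via G/c³.
6.38e21 kg × (G/c³) = 1.580e-14 s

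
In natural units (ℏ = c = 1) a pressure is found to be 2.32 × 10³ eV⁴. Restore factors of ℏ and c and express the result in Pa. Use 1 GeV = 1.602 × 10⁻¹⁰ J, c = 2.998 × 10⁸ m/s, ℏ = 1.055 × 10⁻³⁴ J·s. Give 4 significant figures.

4.829 × 10⁴ Pa

Pressure is [E]/[L]³ = [E]⁴/(ℏc)³.
1 GeV⁴ → 1/(ℏc)³ × (1 GeV in J)⁴ = 2.082 × 10³⁷ Pa.
Convert the energy scale: 2.32 × 10³ eV⁴ = 2.32 × 10⁻³³ GeV⁴.
Result: 2.32 × 10⁻³³ × 2.082 × 10³⁷ = 4.829 × 10⁴ Pa.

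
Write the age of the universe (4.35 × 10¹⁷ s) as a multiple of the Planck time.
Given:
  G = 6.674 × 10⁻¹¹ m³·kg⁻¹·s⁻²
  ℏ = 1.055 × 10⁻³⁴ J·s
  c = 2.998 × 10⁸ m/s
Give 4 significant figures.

Planck time: t_P = √(ℏG/c⁵) = 5.392 × 10⁻⁴⁴ s.
4.35 × 10¹⁷ / 5.392 × 10⁻⁴⁴ = 8.068 × 10⁶⁰

8.068 × 10⁶⁰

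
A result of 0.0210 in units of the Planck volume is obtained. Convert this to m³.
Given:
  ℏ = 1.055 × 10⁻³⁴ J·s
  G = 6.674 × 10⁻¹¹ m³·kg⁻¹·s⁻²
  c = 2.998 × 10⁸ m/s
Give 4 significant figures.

8.870 × 10⁻¹⁰⁷ m³

One Planck volume: V_P = (ℏG/c³)^(3/2) = 4.224 × 10⁻¹⁰⁵ m³.
0.0210 × 4.224 × 10⁻¹⁰⁵ m³ = 8.870 × 10⁻¹⁰⁷ m³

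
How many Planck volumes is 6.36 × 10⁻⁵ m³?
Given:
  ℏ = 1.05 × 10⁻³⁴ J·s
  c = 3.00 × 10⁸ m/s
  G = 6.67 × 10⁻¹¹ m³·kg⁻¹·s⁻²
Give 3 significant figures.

1.52 × 10¹⁰⁰

Planck volume: V_P = (ℏG/c³)^(3/2) = 4.18 × 10⁻¹⁰⁵ m³.
6.36 × 10⁻⁵ / 4.18 × 10⁻¹⁰⁵ = 1.52 × 10¹⁰⁰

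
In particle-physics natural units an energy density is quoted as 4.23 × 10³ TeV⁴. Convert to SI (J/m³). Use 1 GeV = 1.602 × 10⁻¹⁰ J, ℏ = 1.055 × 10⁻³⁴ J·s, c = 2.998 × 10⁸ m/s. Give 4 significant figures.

[E]/[L]³ = [E]⁴/(ℏc)³; restore (ℏc)⁻³.
1 GeV⁴ → 1/(ℏc)³ × (1 GeV in J)⁴ = 2.082 × 10³⁷ J/m³.
Convert the energy scale: 4.23 × 10³ TeV⁴ = 4.23 × 10¹⁵ GeV⁴.
Result: 4.23 × 10¹⁵ × 2.082 × 10³⁷ = 8.805 × 10⁵² J/m³.

8.805 × 10⁵² J/m³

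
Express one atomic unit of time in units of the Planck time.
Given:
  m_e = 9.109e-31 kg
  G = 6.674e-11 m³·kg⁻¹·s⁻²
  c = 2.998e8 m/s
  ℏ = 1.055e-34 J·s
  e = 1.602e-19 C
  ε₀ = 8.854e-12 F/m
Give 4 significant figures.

atomic unit of time: τ_au = (4πε₀)²ℏ³/(m_e e⁴) = 2.423e-17 s
Planck time: t_P = √(ℏG/c⁵) = 5.392e-44 s
ratio = 2.423e-17 / 5.392e-44 = 4.494e26

4.494e26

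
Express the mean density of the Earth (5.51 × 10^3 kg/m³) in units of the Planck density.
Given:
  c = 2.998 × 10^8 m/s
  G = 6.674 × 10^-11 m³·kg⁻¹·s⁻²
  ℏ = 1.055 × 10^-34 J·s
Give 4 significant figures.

Planck density: ρ_P = c⁵/(ℏG²) = 5.154 × 10^96 kg/m³.
5.51 × 10^3 / 5.154 × 10^96 = 1.069 × 10^-93

1.069 × 10^-93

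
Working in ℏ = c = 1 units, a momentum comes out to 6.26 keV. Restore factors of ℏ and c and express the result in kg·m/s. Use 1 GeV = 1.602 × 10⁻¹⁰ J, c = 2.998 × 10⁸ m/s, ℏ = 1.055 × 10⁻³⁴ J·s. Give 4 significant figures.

3.345 × 10⁻²⁴ kg·m/s

Momentum is [E]/c; divide by c.
1 GeV → 1/c × (1 GeV in J) = 5.344 × 10⁻¹⁹ kg·m/s.
Convert the energy scale: 6.26 keV = 6.26 × 10⁻⁶ GeV.
Result: 6.26 × 10⁻⁶ × 5.344 × 10⁻¹⁹ = 3.345 × 10⁻²⁴ kg·m/s.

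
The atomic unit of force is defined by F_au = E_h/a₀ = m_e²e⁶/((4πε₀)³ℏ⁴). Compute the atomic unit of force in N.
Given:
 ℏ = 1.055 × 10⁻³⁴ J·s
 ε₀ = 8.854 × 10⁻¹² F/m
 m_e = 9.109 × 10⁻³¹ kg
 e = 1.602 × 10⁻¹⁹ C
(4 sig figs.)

F_au = E_h/a₀ = m_e²e⁶/((4πε₀)³ℏ⁴)
E_h = 4.354 × 10⁻¹⁸ J
a₀ = 5.297 × 10⁻¹¹ m
E_h/a₀ = 8.220 × 10⁻⁸ N

8.220 × 10⁻⁸ N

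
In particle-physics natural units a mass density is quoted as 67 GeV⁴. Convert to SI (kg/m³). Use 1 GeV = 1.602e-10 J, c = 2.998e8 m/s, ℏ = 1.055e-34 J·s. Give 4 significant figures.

1.552e22 kg/m³

Mass density is [E]/(c²[L]³) = [E]⁴/(ℏ³c⁵).
1 GeV⁴ → 1/(ℏ³c⁵) × (1 GeV in J)⁴ = 2.316e20 kg/m³.
Result: 67 × 2.316e20 = 1.552e22 kg/m³.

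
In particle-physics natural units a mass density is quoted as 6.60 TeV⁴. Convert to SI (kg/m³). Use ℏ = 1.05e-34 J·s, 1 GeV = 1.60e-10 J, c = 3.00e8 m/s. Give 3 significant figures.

Mass density is [E]/(c²[L]³) = [E]⁴/(ℏ³c⁵).
1 GeV⁴ → 1/(ℏ³c⁵) × (1 GeV in J)⁴ = 2.33e20 kg/m³.
Convert the energy scale: 6.60 TeV⁴ = 6.60e12 GeV⁴.
Result: 6.60e12 × 2.33e20 = 1.54e33 kg/m³.

1.54e33 kg/m³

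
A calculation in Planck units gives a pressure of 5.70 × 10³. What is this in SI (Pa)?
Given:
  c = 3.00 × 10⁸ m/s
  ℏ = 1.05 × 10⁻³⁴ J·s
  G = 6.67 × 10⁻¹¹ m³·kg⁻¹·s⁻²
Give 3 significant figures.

One Planck pressure: p_P = c⁷/(ℏG²) = 4.68 × 10¹¹³ Pa.
5.70 × 10³ × 4.68 × 10¹¹³ Pa = 2.67 × 10¹¹⁷ Pa

2.67 × 10¹¹⁷ Pa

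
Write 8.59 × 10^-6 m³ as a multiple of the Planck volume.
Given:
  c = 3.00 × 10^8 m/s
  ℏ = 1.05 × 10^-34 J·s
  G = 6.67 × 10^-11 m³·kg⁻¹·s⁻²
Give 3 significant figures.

Planck volume: V_P = (ℏG/c³)^(3/2) = 4.18 × 10^-105 m³.
8.59 × 10^-6 / 4.18 × 10^-105 = 2.06 × 10^99

2.06 × 10^99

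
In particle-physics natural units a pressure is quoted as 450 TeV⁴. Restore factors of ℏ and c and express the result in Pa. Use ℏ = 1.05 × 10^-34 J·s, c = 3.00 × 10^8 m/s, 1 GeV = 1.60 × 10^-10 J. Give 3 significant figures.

Pressure is [E]/[L]³ = [E]⁴/(ℏc)³.
1 GeV⁴ → 1/(ℏc)³ × (1 GeV in J)⁴ = 2.10 × 10^37 Pa.
Convert the energy scale: 450 TeV⁴ = 4.50 × 10^14 GeV⁴.
Result: 4.50 × 10^14 × 2.10 × 10^37 = 9.44 × 10^51 Pa.

9.44 × 10^51 Pa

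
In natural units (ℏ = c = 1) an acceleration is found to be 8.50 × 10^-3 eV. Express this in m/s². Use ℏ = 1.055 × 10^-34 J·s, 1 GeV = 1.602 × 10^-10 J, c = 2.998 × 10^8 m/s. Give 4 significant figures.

3.870 × 10^21 m/s²

Acceleration is [L]/[T]² = c·[E]/ℏ.
1 GeV → c/ℏ × (1 GeV in J) = 4.552 × 10^32 m/s².
Convert the energy scale: 8.50 × 10^-3 eV = 8.50 × 10^-12 GeV.
Result: 8.50 × 10^-12 × 4.552 × 10^32 = 3.870 × 10^21 m/s².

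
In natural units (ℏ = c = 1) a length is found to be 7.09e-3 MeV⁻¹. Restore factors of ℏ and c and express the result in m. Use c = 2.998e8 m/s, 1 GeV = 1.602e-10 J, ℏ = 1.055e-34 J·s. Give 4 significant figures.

A length is [E]⁻¹ in ℏ=c=1; restore one factor of ℏc.
1 GeV⁻¹ → ℏc × (1 GeV in J)⁻¹ = 1.974e-16 m.
Convert the energy scale: 7.09e-3 MeV⁻¹ = 7.09 GeV⁻¹.
Result: 7.09 × 1.974e-16 = 1.400e-15 m.

1.400e-15 m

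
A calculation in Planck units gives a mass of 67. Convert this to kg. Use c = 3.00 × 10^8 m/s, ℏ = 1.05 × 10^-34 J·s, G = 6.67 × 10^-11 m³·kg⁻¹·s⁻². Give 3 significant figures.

1.46 × 10^-6 kg

One Planck mass: m_P = √(ℏc/G) = 2.17 × 10^-8 kg.
67 × 2.17 × 10^-8 kg = 1.46 × 10^-6 kg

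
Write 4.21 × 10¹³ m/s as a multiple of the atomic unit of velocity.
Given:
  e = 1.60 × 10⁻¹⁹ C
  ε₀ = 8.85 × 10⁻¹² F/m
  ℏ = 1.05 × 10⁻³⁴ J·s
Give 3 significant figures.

1.92 × 10⁷

atomic unit of velocity: v_au = e²/(4πε₀ℏ) = 2.19 × 10⁶ m/s.
4.21 × 10¹³ / 2.19 × 10⁶ = 1.92 × 10⁷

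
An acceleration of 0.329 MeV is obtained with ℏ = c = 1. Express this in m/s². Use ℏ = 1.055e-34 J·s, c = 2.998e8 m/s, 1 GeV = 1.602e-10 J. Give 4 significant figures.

Acceleration is [L]/[T]² = c·[E]/ℏ.
1 GeV → c/ℏ × (1 GeV in J) = 4.552e32 m/s².
Convert the energy scale: 0.329 MeV = 3.29e-4 GeV.
Result: 3.29e-4 × 4.552e32 = 1.498e29 m/s².

1.498e29 m/s²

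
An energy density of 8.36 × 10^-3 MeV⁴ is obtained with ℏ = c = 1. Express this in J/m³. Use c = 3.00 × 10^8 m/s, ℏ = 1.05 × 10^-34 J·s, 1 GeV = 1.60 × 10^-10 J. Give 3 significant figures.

1.75 × 10^23 J/m³

[E]/[L]³ = [E]⁴/(ℏc)³; restore (ℏc)⁻³.
1 GeV⁴ → 1/(ℏc)³ × (1 GeV in J)⁴ = 2.10 × 10^37 J/m³.
Convert the energy scale: 8.36 × 10^-3 MeV⁴ = 8.36 × 10^-15 GeV⁴.
Result: 8.36 × 10^-15 × 2.10 × 10^37 = 1.75 × 10^23 J/m³.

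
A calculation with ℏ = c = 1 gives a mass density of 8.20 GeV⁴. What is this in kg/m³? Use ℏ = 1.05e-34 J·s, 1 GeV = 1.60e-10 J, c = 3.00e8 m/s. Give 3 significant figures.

Mass density is [E]/(c²[L]³) = [E]⁴/(ℏ³c⁵).
1 GeV⁴ → 1/(ℏ³c⁵) × (1 GeV in J)⁴ = 2.33e20 kg/m³.
Result: 8.20 × 2.33e20 = 1.91e21 kg/m³.

1.91e21 kg/m³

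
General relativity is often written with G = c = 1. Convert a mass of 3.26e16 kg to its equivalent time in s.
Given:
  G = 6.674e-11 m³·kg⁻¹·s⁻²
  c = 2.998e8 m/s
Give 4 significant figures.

Mass → time via G/c³.
3.26e16 kg × (G/c³) = 8.074e-20 s

8.074e-20 s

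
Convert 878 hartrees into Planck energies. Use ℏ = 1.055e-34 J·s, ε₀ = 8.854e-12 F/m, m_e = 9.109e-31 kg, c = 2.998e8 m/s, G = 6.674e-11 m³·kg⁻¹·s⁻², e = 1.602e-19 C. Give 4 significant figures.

hartree: E_h = m_e e⁴/(4πε₀ℏ)² = 4.354e-18 J
Planck energy: E_P = √(ℏc⁵/G) = 1.957e9 J
878 × 4.354e-18 / 1.957e9 = 1.954e-24

1.954e-24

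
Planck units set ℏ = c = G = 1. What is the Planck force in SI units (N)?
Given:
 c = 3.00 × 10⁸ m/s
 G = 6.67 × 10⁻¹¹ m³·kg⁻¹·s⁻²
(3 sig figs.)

1.21 × 10⁴⁴ N

From ℏ = c = G = 1 the force scale is F_P = c⁴/G.
  = 8.10 × 10³³ / 6.67 × 10⁻¹¹
  = 1.21 × 10⁴⁴ N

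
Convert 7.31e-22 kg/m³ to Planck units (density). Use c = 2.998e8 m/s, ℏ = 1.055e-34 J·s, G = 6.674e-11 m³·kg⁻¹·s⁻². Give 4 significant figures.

Planck density: ρ_P = c⁵/(ℏG²) = 5.154e96 kg/m³.
7.31e-22 / 5.154e96 = 1.418e-118

1.418e-118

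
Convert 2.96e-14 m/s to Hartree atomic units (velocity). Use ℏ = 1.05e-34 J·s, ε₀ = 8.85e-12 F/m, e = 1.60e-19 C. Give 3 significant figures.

1.35e-20

atomic unit of velocity: v_au = e²/(4πε₀ℏ) = 2.19e6 m/s.
2.96e-14 / 2.19e6 = 1.35e-20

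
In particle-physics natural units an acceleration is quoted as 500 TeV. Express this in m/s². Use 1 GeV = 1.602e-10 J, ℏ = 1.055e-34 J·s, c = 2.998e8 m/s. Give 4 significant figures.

2.276e38 m/s²

Acceleration is [L]/[T]² = c·[E]/ℏ.
1 GeV → c/ℏ × (1 GeV in J) = 4.552e32 m/s².
Convert the energy scale: 500 TeV = 5.00e5 GeV.
Result: 5.00e5 × 4.552e32 = 2.276e38 m/s².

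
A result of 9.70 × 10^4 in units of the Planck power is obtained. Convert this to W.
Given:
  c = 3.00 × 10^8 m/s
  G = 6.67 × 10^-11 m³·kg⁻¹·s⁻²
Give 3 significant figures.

3.53 × 10^57 W

One Planck power: P_P = c⁵/G = 3.64 × 10^52 W.
9.70 × 10^4 × 3.64 × 10^52 W = 3.53 × 10^57 W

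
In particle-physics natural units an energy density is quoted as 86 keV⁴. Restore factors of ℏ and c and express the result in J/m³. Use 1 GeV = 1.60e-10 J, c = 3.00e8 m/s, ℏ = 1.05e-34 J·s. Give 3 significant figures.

[E]/[L]³ = [E]⁴/(ℏc)³; restore (ℏc)⁻³.
1 GeV⁴ → 1/(ℏc)³ × (1 GeV in J)⁴ = 2.10e37 J/m³.
Convert the energy scale: 86 keV⁴ = 8.60e-23 GeV⁴.
Result: 8.60e-23 × 2.10e37 = 1.80e15 J/m³.

1.80e15 J/m³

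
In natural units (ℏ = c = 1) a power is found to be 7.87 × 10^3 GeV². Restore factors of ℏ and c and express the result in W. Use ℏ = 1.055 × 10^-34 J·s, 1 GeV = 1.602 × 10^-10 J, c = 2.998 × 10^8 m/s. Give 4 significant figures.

Power is [E]/[T] = [E]²/ℏ.
1 GeV² → 1/ℏ × (1 GeV in J)² = 2.433 × 10^14 W.
Result: 7.87 × 10^3 × 2.433 × 10^14 = 1.914 × 10^18 W.

1.914 × 10^18 W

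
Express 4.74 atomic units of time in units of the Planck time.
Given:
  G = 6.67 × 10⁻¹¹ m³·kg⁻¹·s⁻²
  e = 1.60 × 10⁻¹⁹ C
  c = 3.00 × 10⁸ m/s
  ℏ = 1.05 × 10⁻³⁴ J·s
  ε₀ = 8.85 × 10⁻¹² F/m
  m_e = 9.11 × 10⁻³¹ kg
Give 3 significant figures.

2.12 × 10²⁷

atomic unit of time: τ_au = (4πε₀)²ℏ³/(m_e e⁴) = 2.40 × 10⁻¹⁷ s
Planck time: t_P = √(ℏG/c⁵) = 5.37 × 10⁻⁴⁴ s
4.74 × 2.40 × 10⁻¹⁷ / 5.37 × 10⁻⁴⁴ = 2.12 × 10²⁷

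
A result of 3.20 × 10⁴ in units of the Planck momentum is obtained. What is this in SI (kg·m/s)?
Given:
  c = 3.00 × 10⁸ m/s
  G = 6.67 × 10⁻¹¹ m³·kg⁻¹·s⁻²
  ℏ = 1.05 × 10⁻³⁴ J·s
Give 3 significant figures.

One Planck momentum: p_P = √(ℏc³/G) = 6.52 kg·m/s.
3.20 × 10⁴ × 6.52 kg·m/s = 2.09 × 10⁵ kg·m/s

2.09 × 10⁵ kg·m/s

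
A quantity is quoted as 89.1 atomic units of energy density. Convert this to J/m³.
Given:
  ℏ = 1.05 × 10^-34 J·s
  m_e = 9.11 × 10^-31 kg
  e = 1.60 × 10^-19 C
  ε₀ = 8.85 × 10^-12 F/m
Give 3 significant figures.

One atomic unit of energy density: u_au = E_h/a₀³ = m_e⁴e¹⁰/((4πε₀)⁵ℏ⁸) = 3.01 × 10^13 J/m³.
89.1 × 3.01 × 10^13 J/m³ = 2.68 × 10^15 J/m³

2.68 × 10^15 J/m³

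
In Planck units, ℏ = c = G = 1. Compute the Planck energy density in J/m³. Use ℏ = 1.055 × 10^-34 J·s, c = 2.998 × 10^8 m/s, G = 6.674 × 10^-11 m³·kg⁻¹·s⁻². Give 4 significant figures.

4.632 × 10^113 J/m³

From ℏ = c = G = 1 the energy density scale is u_P = c⁷/(ℏG²).
  = 2.177 × 10^59 / 4.699 × 10^-55
  = 4.632 × 10^113 J/m³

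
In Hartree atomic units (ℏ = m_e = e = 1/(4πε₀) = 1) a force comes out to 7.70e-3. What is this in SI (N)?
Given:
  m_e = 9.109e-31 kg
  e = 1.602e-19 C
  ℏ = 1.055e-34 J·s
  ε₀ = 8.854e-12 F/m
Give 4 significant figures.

6.329e-10 N

One atomic unit of force: F_au = E_h/a₀ = m_e²e⁶/((4πε₀)³ℏ⁴) = 8.220e-8 N.
7.70e-3 × 8.220e-8 N = 6.329e-10 N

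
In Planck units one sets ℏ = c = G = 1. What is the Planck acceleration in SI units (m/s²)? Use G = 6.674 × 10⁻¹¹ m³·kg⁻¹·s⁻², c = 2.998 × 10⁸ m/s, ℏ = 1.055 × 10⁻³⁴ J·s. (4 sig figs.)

a_P = √(c⁷/(ℏG))
  = √(3.092 × 10¹⁰³)
  = 5.560 × 10⁵¹ m/s²

5.560 × 10⁵¹ m/s²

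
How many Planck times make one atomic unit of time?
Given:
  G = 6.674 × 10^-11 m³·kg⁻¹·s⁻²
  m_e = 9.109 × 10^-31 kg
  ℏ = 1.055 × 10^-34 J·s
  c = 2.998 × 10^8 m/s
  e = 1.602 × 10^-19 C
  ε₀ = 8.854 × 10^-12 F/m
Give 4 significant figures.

atomic unit of time: τ_au = (4πε₀)²ℏ³/(m_e e⁴) = 2.423 × 10^-17 s
Planck time: t_P = √(ℏG/c⁵) = 5.392 × 10^-44 s
ratio = 2.423 × 10^-17 / 5.392 × 10^-44 = 4.494 × 10^26

4.494 × 10^26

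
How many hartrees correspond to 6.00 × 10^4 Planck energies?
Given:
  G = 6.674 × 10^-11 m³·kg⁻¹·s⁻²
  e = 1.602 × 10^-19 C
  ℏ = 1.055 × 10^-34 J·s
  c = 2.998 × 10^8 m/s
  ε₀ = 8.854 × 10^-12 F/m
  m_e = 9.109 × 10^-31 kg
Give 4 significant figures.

Planck energy: E_P = √(ℏc⁵/G) = 1.957 × 10^9 J
hartree: E_h = m_e e⁴/(4πε₀ℏ)² = 4.354 × 10^-18 J
6.00 × 10^4 × 1.957 × 10^9 / 4.354 × 10^-18 = 2.696 × 10^31

2.696 × 10^31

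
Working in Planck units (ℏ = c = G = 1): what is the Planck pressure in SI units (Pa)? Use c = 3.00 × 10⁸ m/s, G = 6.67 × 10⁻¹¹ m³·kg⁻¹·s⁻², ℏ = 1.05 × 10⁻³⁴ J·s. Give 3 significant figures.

The unique combination of the constants set to 1 with dimensions of pressure is p_P = c⁷/(ℏG²).
  = 2.19 × 10⁵⁹ / 4.67 × 10⁻⁵⁵
  = 4.68 × 10¹¹³ Pa

4.68 × 10¹¹³ Pa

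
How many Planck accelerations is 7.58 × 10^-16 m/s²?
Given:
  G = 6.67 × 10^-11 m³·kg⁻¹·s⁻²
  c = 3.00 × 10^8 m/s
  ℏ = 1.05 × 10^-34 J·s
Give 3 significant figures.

1.36 × 10^-67

Planck acceleration: a_P = √(c⁷/(ℏG)) = 5.59 × 10^51 m/s².
7.58 × 10^-16 / 5.59 × 10^51 = 1.36 × 10^-67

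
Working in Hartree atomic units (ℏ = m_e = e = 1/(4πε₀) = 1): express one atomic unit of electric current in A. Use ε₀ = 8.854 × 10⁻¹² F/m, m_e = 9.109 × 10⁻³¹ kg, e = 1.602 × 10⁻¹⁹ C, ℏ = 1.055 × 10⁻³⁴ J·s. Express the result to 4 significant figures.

From ℏ = m_e = e = 1/(4πε₀) = 1 the current scale is I_au = e E_h/ℏ = m_e e⁵/((4πε₀)²ℏ³).
E_h = 4.354 × 10⁻¹⁸ J
e·E_h/ℏ = 6.612 × 10⁻³ A

6.612 × 10⁻³ A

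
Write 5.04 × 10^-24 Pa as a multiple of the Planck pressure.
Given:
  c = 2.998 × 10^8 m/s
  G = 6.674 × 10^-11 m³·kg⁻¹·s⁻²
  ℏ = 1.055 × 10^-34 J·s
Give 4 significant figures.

Planck pressure: p_P = c⁷/(ℏG²) = 4.632 × 10^113 Pa.
5.04 × 10^-24 / 4.632 × 10^113 = 1.088 × 10^-137

1.088 × 10^-137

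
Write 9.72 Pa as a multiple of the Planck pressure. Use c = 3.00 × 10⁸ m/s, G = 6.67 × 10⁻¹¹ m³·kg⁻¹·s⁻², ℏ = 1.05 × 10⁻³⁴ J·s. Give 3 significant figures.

2.08 × 10⁻¹¹³

Planck pressure: p_P = c⁷/(ℏG²) = 4.68 × 10¹¹³ Pa.
9.72 / 4.68 × 10¹¹³ = 2.08 × 10⁻¹¹³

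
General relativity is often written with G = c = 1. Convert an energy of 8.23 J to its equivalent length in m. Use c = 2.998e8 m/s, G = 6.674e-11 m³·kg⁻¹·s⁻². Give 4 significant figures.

Energy → length via G/c⁴.
8.23 J × (G/c⁴) = 6.799e-44 m

6.799e-44 m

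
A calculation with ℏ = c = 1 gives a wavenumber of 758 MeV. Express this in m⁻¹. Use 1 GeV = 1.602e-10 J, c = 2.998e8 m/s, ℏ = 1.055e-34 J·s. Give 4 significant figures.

Inverse length is [E]/(ℏc).
1 GeV → 1/(ℏc) × (1 GeV in J) = 5.065e15 m⁻¹.
Convert the energy scale: 758 MeV = 0.758 GeV.
Result: 0.758 × 5.065e15 = 3.839e15 m⁻¹.

3.839e15 m⁻¹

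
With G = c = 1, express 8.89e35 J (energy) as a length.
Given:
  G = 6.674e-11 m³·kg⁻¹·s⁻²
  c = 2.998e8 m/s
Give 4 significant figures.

7.344e-9 m

Energy → length via G/c⁴.
8.89e35 J × (G/c⁴) = 7.344e-9 m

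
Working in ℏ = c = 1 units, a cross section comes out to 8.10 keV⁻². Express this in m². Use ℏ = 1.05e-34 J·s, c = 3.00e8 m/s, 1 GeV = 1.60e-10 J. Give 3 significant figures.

Area is [L]² = [E]⁻²·(ℏc)²; restore (ℏc)².
1 GeV⁻² → (ℏc)² × (1 GeV in J)⁻² = 3.88e-32 m².
Convert the energy scale: 8.10 keV⁻² = 8.10e12 GeV⁻².
Result: 8.10e12 × 3.88e-32 = 3.14e-19 m².

3.14e-19 m²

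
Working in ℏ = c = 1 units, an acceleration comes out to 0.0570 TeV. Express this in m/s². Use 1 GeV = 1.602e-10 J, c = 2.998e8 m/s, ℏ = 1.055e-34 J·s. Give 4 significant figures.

2.595e34 m/s²

Acceleration is [L]/[T]² = c·[E]/ℏ.
1 GeV → c/ℏ × (1 GeV in J) = 4.552e32 m/s².
Convert the energy scale: 0.0570 TeV = 57 GeV.
Result: 57 × 4.552e32 = 2.595e34 m/s².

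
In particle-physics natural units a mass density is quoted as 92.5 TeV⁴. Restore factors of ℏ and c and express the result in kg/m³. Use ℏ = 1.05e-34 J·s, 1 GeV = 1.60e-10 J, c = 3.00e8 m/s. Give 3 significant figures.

Mass density is [E]/(c²[L]³) = [E]⁴/(ℏ³c⁵).
1 GeV⁴ → 1/(ℏ³c⁵) × (1 GeV in J)⁴ = 2.33e20 kg/m³.
Convert the energy scale: 92.5 TeV⁴ = 9.25e13 GeV⁴.
Result: 9.25e13 × 2.33e20 = 2.16e34 kg/m³.

2.16e34 kg/m³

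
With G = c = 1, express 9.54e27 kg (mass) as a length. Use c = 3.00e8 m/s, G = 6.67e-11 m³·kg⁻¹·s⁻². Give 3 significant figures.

7.07 m

In G = c = 1 units mass has dimensions of length; the conversion factor is G/c².
9.54e27 kg × (G/c²) = 7.07 m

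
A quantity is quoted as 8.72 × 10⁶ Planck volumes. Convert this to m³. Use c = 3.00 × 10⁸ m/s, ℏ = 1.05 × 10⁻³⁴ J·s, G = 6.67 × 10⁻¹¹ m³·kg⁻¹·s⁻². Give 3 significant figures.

3.64 × 10⁻⁹⁸ m³

One Planck volume: V_P = (ℏG/c³)^(3/2) = 4.18 × 10⁻¹⁰⁵ m³.
8.72 × 10⁶ × 4.18 × 10⁻¹⁰⁵ m³ = 3.64 × 10⁻⁹⁸ m³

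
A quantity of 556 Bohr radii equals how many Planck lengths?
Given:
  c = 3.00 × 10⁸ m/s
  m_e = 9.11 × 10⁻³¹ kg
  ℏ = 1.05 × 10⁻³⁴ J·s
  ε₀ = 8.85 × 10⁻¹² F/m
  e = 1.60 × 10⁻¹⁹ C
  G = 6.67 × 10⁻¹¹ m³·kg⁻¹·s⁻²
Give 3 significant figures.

Bohr radius: a₀ = 4πε₀ℏ²/(m_e e²) = 5.26 × 10⁻¹¹ m
Planck length: ℓ_P = √(ℏG/c³) = 1.61 × 10⁻³⁵ m
556 × 5.26 × 10⁻¹¹ / 1.61 × 10⁻³⁵ = 1.81 × 10²⁷

1.81 × 10²⁷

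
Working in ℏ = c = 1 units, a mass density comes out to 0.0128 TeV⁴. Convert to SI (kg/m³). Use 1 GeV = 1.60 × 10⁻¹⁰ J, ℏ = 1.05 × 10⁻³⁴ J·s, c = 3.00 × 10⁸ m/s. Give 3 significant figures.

Mass density is [E]/(c²[L]³) = [E]⁴/(ℏ³c⁵).
1 GeV⁴ → 1/(ℏ³c⁵) × (1 GeV in J)⁴ = 2.33 × 10²⁰ kg/m³.
Convert the energy scale: 0.0128 TeV⁴ = 1.28 × 10¹⁰ GeV⁴.
Result: 1.28 × 10¹⁰ × 2.33 × 10²⁰ = 2.98 × 10³⁰ kg/m³.

2.98 × 10³⁰ kg/m³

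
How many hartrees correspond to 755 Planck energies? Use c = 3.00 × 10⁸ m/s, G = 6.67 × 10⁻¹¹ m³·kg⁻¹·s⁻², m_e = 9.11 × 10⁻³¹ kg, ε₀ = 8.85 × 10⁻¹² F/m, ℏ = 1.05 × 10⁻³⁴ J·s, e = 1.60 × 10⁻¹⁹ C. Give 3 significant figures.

Planck energy: E_P = √(ℏc⁵/G) = 1.96 × 10⁹ J
hartree: E_h = m_e e⁴/(4πε₀ℏ)² = 4.38 × 10⁻¹⁸ J
755 × 1.96 × 10⁹ / 4.38 × 10⁻¹⁸ = 3.37 × 10²⁹

3.37 × 10²⁹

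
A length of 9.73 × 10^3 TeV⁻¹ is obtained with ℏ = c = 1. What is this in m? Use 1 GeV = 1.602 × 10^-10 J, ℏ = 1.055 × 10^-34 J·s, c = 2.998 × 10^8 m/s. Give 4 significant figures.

1.921 × 10^-15 m

A length is [E]⁻¹ in ℏ=c=1; restore one factor of ℏc.
1 GeV⁻¹ → ℏc × (1 GeV in J)⁻¹ = 1.974 × 10^-16 m.
Convert the energy scale: 9.73 × 10^3 TeV⁻¹ = 9.73 GeV⁻¹.
Result: 9.73 × 1.974 × 10^-16 = 1.921 × 10^-15 m.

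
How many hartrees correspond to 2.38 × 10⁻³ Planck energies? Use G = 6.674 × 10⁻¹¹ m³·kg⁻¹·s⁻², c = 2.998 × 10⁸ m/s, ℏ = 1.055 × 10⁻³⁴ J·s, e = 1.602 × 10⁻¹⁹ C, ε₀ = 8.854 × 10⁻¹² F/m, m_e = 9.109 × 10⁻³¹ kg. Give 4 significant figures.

Planck energy: E_P = √(ℏc⁵/G) = 1.957 × 10⁹ J
hartree: E_h = m_e e⁴/(4πε₀ℏ)² = 4.354 × 10⁻¹⁸ J
2.38 × 10⁻³ × 1.957 × 10⁹ / 4.354 × 10⁻¹⁸ = 1.069 × 10²⁴

1.069 × 10²⁴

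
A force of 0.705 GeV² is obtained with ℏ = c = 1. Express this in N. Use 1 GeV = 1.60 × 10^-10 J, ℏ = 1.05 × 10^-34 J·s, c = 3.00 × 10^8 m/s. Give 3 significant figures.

Force is [E]/[L] = [E]²/(ℏc); restore (ℏc)⁻¹.
1 GeV² → 1/(ℏc) × (1 GeV in J)² = 8.13 × 10^5 N.
Result: 0.705 × 8.13 × 10^5 = 5.73 × 10^5 N.

5.73 × 10^5 N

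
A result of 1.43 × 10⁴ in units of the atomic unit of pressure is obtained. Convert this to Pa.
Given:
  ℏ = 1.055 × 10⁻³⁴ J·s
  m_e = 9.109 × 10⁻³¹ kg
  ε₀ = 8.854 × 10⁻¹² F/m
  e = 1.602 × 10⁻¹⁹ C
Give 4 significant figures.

One atomic unit of pressure: P_au = E_h/a₀³ = m_e⁴e¹⁰/((4πε₀)⁵ℏ⁸) = 2.929 × 10¹³ Pa.
1.43 × 10⁴ × 2.929 × 10¹³ Pa = 4.189 × 10¹⁷ Pa

4.189 × 10¹⁷ Pa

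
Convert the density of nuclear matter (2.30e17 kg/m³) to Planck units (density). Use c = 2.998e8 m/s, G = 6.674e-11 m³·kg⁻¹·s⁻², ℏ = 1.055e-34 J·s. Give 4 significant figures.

Planck density: ρ_P = c⁵/(ℏG²) = 5.154e96 kg/m³.
2.30e17 / 5.154e96 = 4.463e-80

4.463e-80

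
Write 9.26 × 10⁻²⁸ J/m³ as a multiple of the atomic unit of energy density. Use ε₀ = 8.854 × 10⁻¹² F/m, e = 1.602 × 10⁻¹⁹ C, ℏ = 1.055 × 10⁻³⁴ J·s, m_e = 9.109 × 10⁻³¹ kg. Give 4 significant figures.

3.161 × 10⁻⁴¹

atomic unit of energy density: u_au = E_h/a₀³ = m_e⁴e¹⁰/((4πε₀)⁵ℏ⁸) = 2.929 × 10¹³ J/m³.
9.26 × 10⁻²⁸ / 2.929 × 10¹³ = 3.161 × 10⁻⁴¹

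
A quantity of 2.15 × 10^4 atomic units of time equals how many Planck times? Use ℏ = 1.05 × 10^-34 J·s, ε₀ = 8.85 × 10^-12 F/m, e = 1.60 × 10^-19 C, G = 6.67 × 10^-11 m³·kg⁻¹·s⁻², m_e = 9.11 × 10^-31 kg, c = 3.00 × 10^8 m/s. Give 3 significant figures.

atomic unit of time: τ_au = (4πε₀)²ℏ³/(m_e e⁴) = 2.40 × 10^-17 s
Planck time: t_P = √(ℏG/c⁵) = 5.37 × 10^-44 s
2.15 × 10^4 × 2.40 × 10^-17 / 5.37 × 10^-44 = 9.60 × 10^30

9.60 × 10^30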